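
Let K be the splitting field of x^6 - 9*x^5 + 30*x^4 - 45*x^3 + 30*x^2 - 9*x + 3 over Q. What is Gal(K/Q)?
The polynomial f is an irreducible sextic over Q, so G = Gal(f/Q) is one of the 16 transitive subgroups 6T1, ..., 6T16 of S_6. The discriminant of f is -34992, which is not a perfect square, so G is not contained in A_6. The transitive groups of degree 6 not contained in A_6 are: C_6 (6T1, order 6), S_3 (6T2, order 6), D_6 (6T3, order 12), C_3 x S_3 (6T5, order 18), A_4 x C_2 (6T6, order 24), S_4 (6T8, order 24), S_3 x S_3 (6T9, order 36), S_4 x C_2 (6T11, order 48), (S_3 x S_3) : C_2 (6T13, order 72), PGL(2,5) (6T14, order 120), S_6 (6T16, order 720). By Dedekind's theorem, for a prime p not dividing disc(f) the degrees of the irreducible factors of f mod p form the cycle type of an element of G. Factoring f modulo the 23 such primes p <= 97 (skipping 2, 3, which divide the discriminant), each new pattern first appears at: mod 5: f = (x^2 + 2)(x^2 + 2x + 4)(x^2 + 4x + 1), pattern 2+2+2; mod 7: f = (x^3 + 5x + 2)(x^3 + 5x^2 + 4x + 5), pattern 3+3; mod 31: f = (x + 2)(x + 6)(x + 8)(x + 20)(x + 22)(x + 26), pattern 1+1+1+1+1+1. No other pattern occurs in this range, so the set of observed cycle types is {2+2+2, 3+3, 1+1+1+1+1+1}. The candidates containing elements of all these cycle types are C_6 (6T1) of order 6, S_3 (6T2) of order 6, D_6 (6T3) of order 12, C_3 x S_3 (6T5) of order 18, A_4 x C_2 (6T6) of order 24, S_4 (6T8) of order 24, S_3 x S_3 (6T9) of order 36, S_4 x C_2 (6T11) of order 48, (S_3 x S_3) : C_2 (6T13) of order 72, PGL(2,5) (6T14) of order 120, S_6 (6T16) of order 720; the others are excluded. The observed types are precisely the cycle types that occur in S_3 (6T2). Each of the other remaining candidates has further cycle types, and by the Chebotarev density theorem the matching factorization patterns would occur for a proportion of primes equal to their share of the group: C_6 (6T1) additionally contains elements of type 6 (2 of its 6 elements, about 33% of primes); D_6 (6T3) additionally contains elements of type 6, 2+2+1+1 (5 of its 12 elements, about 42% of primes); C_3 x S_3 (6T5) additionally contains elements of type 6, 3+1+1+1 (10 of its 18 elements, about 56% of primes); A_4 x C_2 (6T6) additionally contains elements of type 6, 2+2+1+1, 2+1+1+1+1 (14 of its 24 elements, about 58% of primes); S_4 (6T8) additionally contains elements of type 4+1+1, 2+2+1+1 (9 of its 24 elements, about 38% of primes); S_3 x S_3 (6T9) additionally contains elements of type 6, 3+1+1+1, 2+2+1+1 (25 of its 36 elements, about 69% of primes); S_4 x C_2 (6T11) additionally contains elements of type 6, 4+2, 4+1+1, 2+2+1+1, 2+1+1+1+1 (32 of its 48 elements, about 67% of primes); (S_3 x S_3) : C_2 (6T13) additionally contains elements of type 6, 4+2, 3+2+1, 3+1+1+1, 2+2+1+1, 2+1+1+1+1 (61 of its 72 elements, about 85% of primes); PGL(2,5) (6T14) additionally contains elements of type 6, 5+1, 4+1+1, 2+2+1+1 (89 of its 120 elements, about 74% of primes); S_6 (6T16) additionally contains elements of type 6, 5+1, 4+2, 4+1+1, 3+2+1, 3+1+1+1, 2+2+1+1, 2+1+1+1+1 (664 of its 720 elements, about 92% of primes). None of the 23 primes tested shows any such pattern (for each of these groups the chance of that is below 10^-4), which rules them out. Hence G = S_3 (6T2), of order 6.

S_3 (order 6)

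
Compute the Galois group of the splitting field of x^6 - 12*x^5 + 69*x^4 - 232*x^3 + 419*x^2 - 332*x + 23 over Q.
The polynomial f is an irreducible sextic over Q, so G = Gal(f/Q) is one of the 16 transitive subgroups 6T1, ..., 6T16 of S_6. The discriminant of f is 870211913777152, which is not a perfect square, so G is not contained in A_6. The transitive groups of degree 6 not contained in A_6 are: C_6 (6T1, order 6), S_3 (6T2, order 6), D_6 (6T3, order 12), C_3 x S_3 (6T5, order 18), A_4 x C_2 (6T6, order 24), S_4 (6T8, order 24), S_3 x S_3 (6T9, order 36), S_4 x C_2 (6T11, order 48), (S_3 x S_3) : C_2 (6T13, order 72), PGL(2,5) (6T14, order 120), S_6 (6T16, order 720). By Dedekind's theorem, for a prime p not dividing disc(f) the degrees of the irreducible factors of f mod p form the cycle type of an element of G. Factoring f modulo the 22 such primes p <= 89 (skipping 2, 37, which divide the discriminant), each new pattern first appears at: mod 3: f = (x^3 + x^2 + x + 2)(x^3 + 2x^2 + 1), pattern 3+3; mod 5: f = (x^2 + x + 1)(x^2 + 3x + 3)(x^2 + 4x + 1), pattern 2+2+2; mod 17: f = (x + 1)(x + 12)(x^4 + 9x^3 + 8x^2 + 15x + 9), pattern 4+1+1; mod 67: f = (x + 7)(x + 56)(x^2 + 63x + 2)(x^2 + 63x + 29), pattern 2+2+1+1. No other pattern occurs in this range, so the set of observed cycle types is {3+3, 2+2+2, 4+1+1, 2+2+1+1}. The candidates containing elements of all these cycle types are S_4 (6T8) of order 24, S_4 x C_2 (6T11) of order 48, PGL(2,5) (6T14) of order 120, S_6 (6T16) of order 720; the others are excluded. The observed types are precisely the cycle types that occur in S_4 (6T8) (apart from the identity). Each of the other remaining candidates has further cycle types, and by the Chebotarev density theorem the matching factorization patterns would occur for a proportion of primes equal to their share of the group: S_4 x C_2 (6T11) additionally contains elements of type 6, 4+2, 2+1+1+1+1 (17 of its 48 elements, about 35% of primes); PGL(2,5) (6T14) additionally contains elements of type 6, 5+1 (44 of its 120 elements, about 37% of primes); S_6 (6T16) additionally contains elements of type 6, 5+1, 4+2, 3+2+1, 3+1+1+1, 2+1+1+1+1 (529 of its 720 elements, about 73% of primes). None of the 22 primes tested shows any such pattern (for each of these groups the chance of that is below 10^-4), which rules them out. Hence G = S_4 (6T8), of order 24.

S_4, S_4(6c), the S_4-action on 6 points not in A_6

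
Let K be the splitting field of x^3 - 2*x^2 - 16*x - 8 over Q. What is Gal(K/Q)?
The polynomial is an irreducible cubic over Q and its discriminant is 10816 = 104^2, a perfect square. For an irreducible cubic, a square discriminant forces the Galois group to be A_3, the cyclic group of order 3.

C_3 (order 3)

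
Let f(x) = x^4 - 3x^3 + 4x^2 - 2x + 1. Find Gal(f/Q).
C_4 (order 4)

The polynomial is an irreducible quartic over Q and its discriminant is 125, which is not a perfect square, so the Galois group is not contained in A_4. The resolvent cubic y^3 - 4*y^2 + 2*y + 3 has exactly one rational root, so the Galois group is C_4 or D_4. The quartic becomes reducible over Q(sqrt(disc)), so the group is C_4.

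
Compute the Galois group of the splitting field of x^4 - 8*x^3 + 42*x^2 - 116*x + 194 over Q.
V_4 (order 4)

The polynomial is an irreducible quartic over Q and its discriminant is 26708224 = 5168^2, a perfect square, so the Galois group is contained in A_4. The resolvent cubic y^3 - 42*y^2 + 152*y + 6720 splits completely over Q, which gives the Klein four-group V_4.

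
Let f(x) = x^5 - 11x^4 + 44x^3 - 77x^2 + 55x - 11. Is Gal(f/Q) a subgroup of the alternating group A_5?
Yes

The polynomial is irreducible of degree 5 over Q. Its discriminant is 14641 = 121^2, a perfect square. A Galois group lies in the alternating group exactly when the discriminant is a square in Q, so the Galois group (C_5) is contained in A_5.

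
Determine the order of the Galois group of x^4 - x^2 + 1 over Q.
4

The degree of the splitting field over Q equals the order of the Galois group, so first determine the group. The polynomial is an irreducible quartic over Q and its discriminant is 144 = 12^2, a perfect square, so the Galois group is contained in A_4. The resolvent cubic y^3 + y^2 - 4*y - 4 splits completely over Q, which gives the Klein four-group V_4. The Galois group V_4 (4T2) has order 4, so the splitting field has degree 4 over Q.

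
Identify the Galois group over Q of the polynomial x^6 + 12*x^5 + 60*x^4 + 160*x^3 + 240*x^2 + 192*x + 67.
6T2: S_3

The polynomial f is an irreducible sextic over Q, so G = Gal(f/Q) is one of the 16 transitive subgroups 6T1, ..., 6T16 of S_6. The discriminant of f is -11337408, which is not a perfect square, so G is not contained in A_6. The transitive groups of degree 6 not contained in A_6 are: C_6 (6T1, order 6), S_3 (6T2, order 6), D_6 (6T3, order 12), C_3 x S_3 (6T5, order 18), A_4 x C_2 (6T6, order 24), S_4 (6T8, order 24), S_3 x S_3 (6T9, order 36), S_4 x C_2 (6T11, order 48), (S_3 x S_3) : C_2 (6T13, order 72), PGL(2,5) (6T14, order 120), S_6 (6T16, order 720). By Dedekind's theorem, for a prime p not dividing disc(f) the degrees of the irreducible factors of f mod p form the cycle type of an element of G. Factoring f modulo the 23 such primes p <= 97 (skipping 2, 3, which divide the discriminant), each new pattern first appears at: mod 5: f = (x^2 + 3)(x^2 + 3x + 4)(x^2 + 4x + 1), pattern 2+2+2; mod 7: f = (x^3 + 6x^2 + 5x + 3)(x^3 + 6x^2 + 5x + 6), pattern 3+3; mod 61: f = (x + 5)(x + 21)(x + 24)(x + 41)(x + 44)(x + 60), pattern 1+1+1+1+1+1. No other pattern occurs in this range, so the set of observed cycle types is {2+2+2, 3+3, 1+1+1+1+1+1}. The candidates containing elements of all these cycle types are C_6 (6T1) of order 6, S_3 (6T2) of order 6, D_6 (6T3) of order 12, C_3 x S_3 (6T5) of order 18, A_4 x C_2 (6T6) of order 24, S_4 (6T8) of order 24, S_3 x S_3 (6T9) of order 36, S_4 x C_2 (6T11) of order 48, (S_3 x S_3) : C_2 (6T13) of order 72, PGL(2,5) (6T14) of order 120, S_6 (6T16) of order 720; the others are excluded. The observed types are precisely the cycle types that occur in S_3 (6T2). Each of the other remaining candidates has further cycle types, and by the Chebotarev density theorem the matching factorization patterns would occur for a proportion of primes equal to their share of the group: C_6 (6T1) additionally contains elements of type 6 (2 of its 6 elements, about 33% of primes); D_6 (6T3) additionally contains elements of type 6, 2+2+1+1 (5 of its 12 elements, about 42% of primes); C_3 x S_3 (6T5) additionally contains elements of type 6, 3+1+1+1 (10 of its 18 elements, about 56% of primes); A_4 x C_2 (6T6) additionally contains elements of type 6, 2+2+1+1, 2+1+1+1+1 (14 of its 24 elements, about 58% of primes); S_4 (6T8) additionally contains elements of type 4+1+1, 2+2+1+1 (9 of its 24 elements, about 38% of primes); S_3 x S_3 (6T9) additionally contains elements of type 6, 3+1+1+1, 2+2+1+1 (25 of its 36 elements, about 69% of primes); S_4 x C_2 (6T11) additionally contains elements of type 6, 4+2, 4+1+1, 2+2+1+1, 2+1+1+1+1 (32 of its 48 elements, about 67% of primes); (S_3 x S_3) : C_2 (6T13) additionally contains elements of type 6, 4+2, 3+2+1, 3+1+1+1, 2+2+1+1, 2+1+1+1+1 (61 of its 72 elements, about 85% of primes); PGL(2,5) (6T14) additionally contains elements of type 6, 5+1, 4+1+1, 2+2+1+1 (89 of its 120 elements, about 74% of primes); S_6 (6T16) additionally contains elements of type 6, 5+1, 4+2, 4+1+1, 3+2+1, 3+1+1+1, 2+2+1+1, 2+1+1+1+1 (664 of its 720 elements, about 92% of primes). None of the 23 primes tested shows any such pattern (for each of these groups the chance of that is below 10^-4), which rules them out. Hence G = S_3 (6T2), of order 6.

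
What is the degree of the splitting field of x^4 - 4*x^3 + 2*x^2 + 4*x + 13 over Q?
The degree of the splitting field over Q equals the order of the Galois group, so first determine the group. The polynomial is an irreducible quartic over Q and its discriminant is 589824 = 768^2, a perfect square, so the Galois group is contained in A_4. The resolvent cubic y^3 - 2*y^2 - 68*y - 120 splits completely over Q, which gives the Klein four-group V_4. The Galois group V_4 (4T2) has order 4, so the splitting field has degree 4 over Q.

4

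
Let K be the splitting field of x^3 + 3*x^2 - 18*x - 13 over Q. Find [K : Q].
The degree of the splitting field over Q equals the order of the Galois group, so first determine the group. The polynomial is an irreducible cubic over Q and its discriminant is 35721 = 189^2, a perfect square. For an irreducible cubic, a square discriminant forces the Galois group to be A_3, the cyclic group of order 3. The Galois group C_3 (3T1) has order 3, so the splitting field has degree 3 over Q.

3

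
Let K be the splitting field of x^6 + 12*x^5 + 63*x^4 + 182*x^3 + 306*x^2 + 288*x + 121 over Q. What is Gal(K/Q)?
PGL(2,5)

The polynomial f is an irreducible sextic over Q, so G = Gal(f/Q) is one of the 16 transitive subgroups 6T1, ..., 6T16 of S_6. The discriminant of f is -16003008, which is not a perfect square, so G is not contained in A_6. The transitive groups of degree 6 not contained in A_6 are: C_6 (6T1, order 6), S_3 (6T2, order 6), D_6 (6T3, order 12), C_3 x S_3 (6T5, order 18), A_4 x C_2 (6T6, order 24), S_4 (6T8, order 24), S_3 x S_3 (6T9, order 36), S_4 x C_2 (6T11, order 48), (S_3 x S_3) : C_2 (6T13, order 72), PGL(2,5) (6T14, order 120), S_6 (6T16, order 720). By Dedekind's theorem, for a prime p not dividing disc(f) the degrees of the irreducible factors of f mod p form the cycle type of an element of G. Factoring f modulo the 21 such primes p <= 89 (skipping 2, 3, 7, which divide the discriminant), each new pattern first appears at: mod 5: f = (x^6 + 2x^5 + 3x^4 + 2x^3 + x^2 + 3x + 1), pattern 6; mod 11: f = (x)(x^5 + x^4 + 8x^3 + 6x^2 + 9x + 2), pattern 5+1; mod 13: f = (x + 3)(x + 7)(x^4 + 2x^3 + 9x^2 + 11x + 7), pattern 4+1+1; mod 23: f = (x + 5)(x + 9)(x^2 + 9x + 16)(x^2 + 12x + 14), pattern 2+2+1+1; mod 43: f = (x^3 + 25x^2 + 24x + 21)(x^3 + 30x^2 + 20x + 16), pattern 3+3; mod 61: f = (x^2 + 36x + 40)(x^2 + 47x + 41)(x^2 + 51x + 35), pattern 2+2+2. No other pattern occurs in this range, so the set of observed cycle types is {6, 5+1, 4+1+1, 2+2+1+1, 3+3, 2+2+2}. The candidates containing elements of all these cycle types are PGL(2,5) (6T14) of order 120, S_6 (6T16) of order 720; the others are excluded. The observed types are precisely the cycle types that occur in PGL(2,5) (6T14) (apart from the identity). Each of the other remaining candidates has further cycle types, and by the Chebotarev density theorem the matching factorization patterns would occur for a proportion of primes equal to their share of the group: S_6 (6T16) additionally contains elements of type 4+2, 3+2+1, 3+1+1+1, 2+1+1+1+1 (265 of its 720 elements, about 37% of primes). None of the 21 primes tested shows any such pattern (for each of these groups the chance of that is below 10^-4), which rules them out. Hence G = PGL(2,5) (6T14), of order 120.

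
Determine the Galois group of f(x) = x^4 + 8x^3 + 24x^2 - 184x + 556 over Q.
The polynomial is an irreducible quartic over Q and its discriminant is 176319369216 = 419904^2, a perfect square, so the Galois group is contained in A_4. The resolvent cubic y^3 - 24*y^2 - 3696*y - 16064 is irreducible over Q. An irreducible resolvent with square discriminant gives A_4.

A_4 (order 12)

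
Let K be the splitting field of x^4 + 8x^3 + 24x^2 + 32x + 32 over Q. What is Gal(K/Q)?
V_4 (order 4)

The polynomial is an irreducible quartic over Q and its discriminant is 1048576 = 1024^2, a perfect square, so the Galois group is contained in A_4. The resolvent cubic y^3 - 24*y^2 + 128*y splits completely over Q, which gives the Klein four-group V_4.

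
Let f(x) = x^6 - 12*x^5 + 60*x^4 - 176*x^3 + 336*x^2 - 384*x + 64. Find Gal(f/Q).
The polynomial f is an irreducible sextic over Q, so G = Gal(f/Q) is one of the 16 transitive subgroups 6T1, ..., 6T16 of S_6. The discriminant of f is 5410421842378752, which is not a perfect square, so G is not contained in A_6. The transitive groups of degree 6 not contained in A_6 are: C_6 (6T1, order 6), S_3 (6T2, order 6), D_6 (6T3, order 12), C_3 x S_3 (6T5, order 18), A_4 x C_2 (6T6, order 24), S_4 (6T8, order 24), S_3 x S_3 (6T9, order 36), S_4 x C_2 (6T11, order 48), (S_3 x S_3) : C_2 (6T13, order 72), PGL(2,5) (6T14, order 120), S_6 (6T16, order 720). By Dedekind's theorem, for a prime p not dividing disc(f) the degrees of the irreducible factors of f mod p form the cycle type of an element of G. Factoring f modulo the 23 such primes p <= 97 (skipping 2, 3, which divide the discriminant), each new pattern first appears at: mod 5: f = (x^6 + 3x^5 + 4x^3 + x^2 + x + 4), pattern 6; mod 11: f = (x + 4)(x + 8)(x^2 + x + 8)(x^2 + 8x + 3), pattern 2+2+1+1; mod 13: f = (x + 2)(x + 8)(x + 10)(x^3 + 7x^2 + 12x + 3), pattern 3+1+1+1; mod 31: f = (x^2 + 12x + 6)(x^2 + 14x + 12)(x^2 + 24x + 25), pattern 2+2+2; mod 97: f = (x^3 + 91x^2 + 12x + 1)(x^3 + 91x^2 + 12x + 64), pattern 3+3. No other pattern occurs in this range, so the set of observed cycle types is {6, 2+2+1+1, 3+1+1+1, 2+2+2, 3+3}. The candidates containing elements of all these cycle types are S_3 x S_3 (6T9) of order 36, (S_3 x S_3) : C_2 (6T13) of order 72, S_6 (6T16) of order 720; the others are excluded. The observed types are precisely the cycle types that occur in S_3 x S_3 (6T9) (apart from the identity). Each of the other remaining candidates has further cycle types, and by the Chebotarev density theorem the matching factorization patterns would occur for a proportion of primes equal to their share of the group: (S_3 x S_3) : C_2 (6T13) additionally contains elements of type 4+2, 3+2+1, 2+1+1+1+1 (36 of its 72 elements, about 50% of primes); S_6 (6T16) additionally contains elements of type 5+1, 4+2, 4+1+1, 3+2+1, 2+1+1+1+1 (459 of its 720 elements, about 64% of primes). None of the 23 primes tested shows any such pattern (for each of these groups the chance of that is below 10^-4), which rules them out. Hence G = S_3 x S_3 (6T9), of order 36.

S_3 x S_3 (order 36)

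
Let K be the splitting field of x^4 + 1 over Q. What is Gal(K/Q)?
The polynomial is an irreducible quartic over Q and its discriminant is 256 = 16^2, a perfect square, so the Galois group is contained in A_4. The resolvent cubic y^3 - 4*y splits completely over Q, which gives the Klein four-group V_4.

V_4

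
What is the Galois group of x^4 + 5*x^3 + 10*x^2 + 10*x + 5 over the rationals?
C_4, the cyclic group of order 4

The polynomial is an irreducible quartic over Q and its discriminant is 125, which is not a perfect square, so the Galois group is not contained in A_4. The resolvent cubic y^3 - 10*y^2 + 30*y - 25 has exactly one rational root, so the Galois group is C_4 or D_4. The quartic becomes reducible over Q(sqrt(disc)), so the group is C_4.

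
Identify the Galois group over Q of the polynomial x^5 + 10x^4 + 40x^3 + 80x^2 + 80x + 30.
F_20, the Frobenius group of order 20

The polynomial f is an irreducible quintic over Q, so G = Gal(f/Q) is a transitive subgroup of S_5: one of C_5 (5T1, order 5), D_5 (5T2, order 10), F_20 (5T3, order 20), A_5 (5T4, order 60) or S_5 (5T5, order 120). The discriminant of f is 50000, which is not a perfect square, so G is not contained in A_5. The transitive groups of degree 5 not contained in A_5 are: F_20 (5T3, order 20), S_5 (5T5, order 120). By Dedekind's theorem, for a prime p not dividing disc(f) the degrees of the irreducible factors of f mod p form the cycle type of an element of G. Factoring f modulo the 18 such primes p <= 71 (skipping 2, 5, which divide the discriminant), each new pattern first appears at: mod 3: f = (x)(x^4 + x^3 + x^2 + 2x + 2), pattern 4+1; mod 11: f = (x^5 + 10x^4 + 7x^3 + 3x^2 + 3x + 8), pattern 5; mod 19: f = (x + 6)(x^2 + x + 14)(x^2 + 3x + 18), pattern 2+2+1. No other pattern occurs in this range, so the set of observed cycle types is {4+1, 5, 2+2+1}. The candidates containing elements of all these cycle types are F_20 (5T3) of order 20, S_5 (5T5) of order 120; the others are excluded. The observed types are precisely the cycle types that occur in F_20 (5T3) (apart from the identity). Each of the other remaining candidates has further cycle types, and by the Chebotarev density theorem the matching factorization patterns would occur for a proportion of primes equal to their share of the group: S_5 (5T5) additionally contains elements of type 3+2, 3+1+1, 2+1+1+1 (50 of its 120 elements, about 42% of primes). None of the 18 primes tested shows any such pattern (for each of these groups the chance of that is below 10^-4), which rules them out. Hence G = F_20 (5T3), of order 20.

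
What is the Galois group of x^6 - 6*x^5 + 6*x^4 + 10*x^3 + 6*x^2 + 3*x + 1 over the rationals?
The polynomial f is an irreducible sextic over Q, so G = Gal(f/Q) is one of the 16 transitive subgroups 6T1, ..., 6T16 of S_6. The discriminant of f is -51195483, which is not a perfect square, so G is not contained in A_6. The transitive groups of degree 6 not contained in A_6 are: C_6 (6T1, order 6), S_3 (6T2, order 6), D_6 (6T3, order 12), C_3 x S_3 (6T5, order 18), A_4 x C_2 (6T6, order 24), S_4 (6T8, order 24), S_3 x S_3 (6T9, order 36), S_4 x C_2 (6T11, order 48), (S_3 x S_3) : C_2 (6T13, order 72), PGL(2,5) (6T14, order 120), S_6 (6T16, order 720). By Dedekind's theorem, for a prime p not dividing disc(f) the degrees of the irreducible factors of f mod p form the cycle type of an element of G. Factoring f modulo the 33 such primes p <= 149 (skipping 3, 17, which divide the discriminant), each new pattern first appears at: mod 2: f = (x^6 + x + 1), pattern 6; mod 7: f = (x + 1)(x + 4)(x + 6)(x^3 + 4x^2 + 5x + 5), pattern 3+1+1+1; mod 19: f = (x^3 + 16x^2 + 2x + 8)(x^3 + 16x^2 + 14x + 12), pattern 3+3; mod 53: f = (x^2 + 4x + 26)(x^2 + 45x + 37)(x^2 + 51x + 20), pattern 2+2+2; mod 73: f = (x + 5)(x + 17)(x + 18)(x + 48)(x + 62)(x + 63), pattern 1+1+1+1+1+1. No other pattern occurs in this range, so the set of observed cycle types is {6, 3+1+1+1, 3+3, 2+2+2, 1+1+1+1+1+1}. The candidates containing elements of all these cycle types are C_3 x S_3 (6T5) of order 18, S_3 x S_3 (6T9) of order 36, (S_3 x S_3) : C_2 (6T13) of order 72, S_6 (6T16) of order 720; the others are excluded. The observed types are precisely the cycle types that occur in C_3 x S_3 (6T5). Each of the other remaining candidates has further cycle types, and by the Chebotarev density theorem the matching factorization patterns would occur for a proportion of primes equal to their share of the group: S_3 x S_3 (6T9) additionally contains elements of type 2+2+1+1 (9 of its 36 elements, about 25% of primes); (S_3 x S_3) : C_2 (6T13) additionally contains elements of type 4+2, 3+2+1, 2+2+1+1, 2+1+1+1+1 (45 of its 72 elements, about 62% of primes); S_6 (6T16) additionally contains elements of type 5+1, 4+2, 4+1+1, 3+2+1, 2+2+1+1, 2+1+1+1+1 (504 of its 720 elements, about 70% of primes). None of the 33 primes tested shows any such pattern (for each of these groups the chance of that is below 10^-4), which rules them out. Hence G = C_3 x S_3 (6T5), of order 18.

C_3 x S_3 (also written G18)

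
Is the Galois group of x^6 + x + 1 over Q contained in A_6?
No

The polynomial is irreducible of degree 6 over Q. Its discriminant is -43531, which is not a perfect square. A Galois group lies in the alternating group exactly when the discriminant is a square in Q, so the Galois group (S_6) is not contained in A_6.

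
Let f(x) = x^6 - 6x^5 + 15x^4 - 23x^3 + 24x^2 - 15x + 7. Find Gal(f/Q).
C_3 x S_3, the group 6T5 of order 18

The polynomial f is an irreducible sextic over Q, so G = Gal(f/Q) is one of the 16 transitive subgroups 6T1, ..., 6T16 of S_6. The discriminant of f is -177147, which is not a perfect square, so G is not contained in A_6. The transitive groups of degree 6 not contained in A_6 are: C_6 (6T1, order 6), S_3 (6T2, order 6), D_6 (6T3, order 12), C_3 x S_3 (6T5, order 18), A_4 x C_2 (6T6, order 24), S_4 (6T8, order 24), S_3 x S_3 (6T9, order 36), S_4 x C_2 (6T11, order 48), (S_3 x S_3) : C_2 (6T13, order 72), PGL(2,5) (6T14, order 120), S_6 (6T16, order 720). By Dedekind's theorem, for a prime p not dividing disc(f) the degrees of the irreducible factors of f mod p form the cycle type of an element of G. Factoring f modulo the 33 such primes p <= 139 (skipping 3, which divides the discriminant), each new pattern first appears at: mod 2: f = (x^6 + x^4 + x^3 + x + 1), pattern 6; mod 7: f = (x)(x + 1)(x + 3)(x^3 + 4x^2 + 3x + 2), pattern 3+1+1+1; mod 17: f = (x^2 + 2x + 4)(x^2 + 10x + 13)(x^2 + 16x + 7), pattern 2+2+2; mod 19: f = (x^3 + 16x^2 + 3x + 5)(x^3 + 16x^2 + 3x + 9), pattern 3+3; mod 73: f = (x + 12)(x + 20)(x + 21)(x + 28)(x + 29)(x + 30), pattern 1+1+1+1+1+1. No other pattern occurs in this range, so the set of observed cycle types is {6, 3+1+1+1, 2+2+2, 3+3, 1+1+1+1+1+1}. The candidates containing elements of all these cycle types are C_3 x S_3 (6T5) of order 18, S_3 x S_3 (6T9) of order 36, (S_3 x S_3) : C_2 (6T13) of order 72, S_6 (6T16) of order 720; the others are excluded. The observed types are precisely the cycle types that occur in C_3 x S_3 (6T5). Each of the other remaining candidates has further cycle types, and by the Chebotarev density theorem the matching factorization patterns would occur for a proportion of primes equal to their share of the group: S_3 x S_3 (6T9) additionally contains elements of type 2+2+1+1 (9 of its 36 elements, about 25% of primes); (S_3 x S_3) : C_2 (6T13) additionally contains elements of type 4+2, 3+2+1, 2+2+1+1, 2+1+1+1+1 (45 of its 72 elements, about 62% of primes); S_6 (6T16) additionally contains elements of type 5+1, 4+2, 4+1+1, 3+2+1, 2+2+1+1, 2+1+1+1+1 (504 of its 720 elements, about 70% of primes). None of the 33 primes tested shows any such pattern (for each of these groups the chance of that is below 10^-4), which rules them out. Hence G = C_3 x S_3 (6T5), of order 18.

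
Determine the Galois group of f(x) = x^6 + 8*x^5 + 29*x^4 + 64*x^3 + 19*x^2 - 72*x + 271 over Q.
6T10: (C_3 x C_3) : C_4

The polynomial f is an irreducible sextic over Q, so G = Gal(f/Q) is one of the 16 transitive subgroups 6T1, ..., 6T16 of S_6. The discriminant of f is 564385546240000 = 23756800^2, a perfect square, so G is contained in A_6. The transitive groups of degree 6 contained in A_6 are: A_4 (6T4, order 12), S_4 (6T7, order 24), (C_3 x C_3) : C_4 (6T10, order 36), PSL(2,5) (6T12, order 60), A_6 (6T15, order 360). By Dedekind's theorem, for a prime p not dividing disc(f) the degrees of the irreducible factors of f mod p form the cycle type of an element of G. Factoring f modulo the 19 such primes p <= 79 (skipping 2, 5, 29, which divide the discriminant), each new pattern first appears at: mod 3: f = (x^2 + 2x + 2)(x^4 + x + 2), pattern 4+2; mod 11: f = (x^3 + 7x + 1)(x^3 + 8x^2 + 7), pattern 3+3; mod 19: f = (x + 4)(x + 6)(x^2 + 7x + 2)(x^2 + 10x + 10), pattern 2+2+1+1; mod 61: f = (x + 10)(x + 24)(x + 57)(x^3 + 39x^2 + 36x + 36), pattern 3+1+1+1. No other pattern occurs in this range, so the set of observed cycle types is {4+2, 3+3, 2+2+1+1, 3+1+1+1}. The candidates containing elements of all these cycle types are (C_3 x C_3) : C_4 (6T10) of order 36, A_6 (6T15) of order 360; the others are excluded. The observed types are precisely the cycle types that occur in (C_3 x C_3) : C_4 (6T10) (apart from the identity). Each of the other remaining candidates has further cycle types, and by the Chebotarev density theorem the matching factorization patterns would occur for a proportion of primes equal to their share of the group: A_6 (6T15) additionally contains elements of type 5+1 (144 of its 360 elements, about 40% of primes). None of the 19 primes tested shows any such pattern (for each of these groups the chance of that is below 10^-4), which rules them out. Hence G = (C_3 x C_3) : C_4 (6T10), of order 36.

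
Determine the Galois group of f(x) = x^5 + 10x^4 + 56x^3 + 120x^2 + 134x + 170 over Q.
The polynomial f is an irreducible quintic over Q, so G = Gal(f/Q) is a transitive subgroup of S_5: one of C_5 (5T1, order 5), D_5 (5T2, order 10), F_20 (5T3, order 20), A_5 (5T4, order 60) or S_5 (5T5, order 120). The discriminant of f is 14481115570000, which is not a perfect square, so G is not contained in A_5. The transitive groups of degree 5 not contained in A_5 are: F_20 (5T3, order 20), S_5 (5T5, order 120). By Dedekind's theorem, for a prime p not dividing disc(f) the degrees of the irreducible factors of f mod p form the cycle type of an element of G. Factoring f modulo the 4 such primes p <= 13 (skipping 2, 5, which divide the discriminant), each new pattern first appears at: mod 3: f = (x^5 + x^4 + 2x^3 + 2x + 2), pattern 5; mod 11: f = (x + 5)(x^4 + 5x^3 + 9x^2 + 9x + 1), pattern 4+1; mod 13: f = (x + 4)(x + 8)(x^3 + 11x^2 + 9x + 11), pattern 3+1+1. No other pattern occurs in this range, so the set of observed cycle types is {5, 4+1, 3+1+1}. Among the candidates above, the only group containing elements of all these cycle types is S_5 (5T5) — F_20 (5T3) lacks at least one of them. Hence G = S_5 (5T5), of order 120.

S_5, the symmetric group on 5 letters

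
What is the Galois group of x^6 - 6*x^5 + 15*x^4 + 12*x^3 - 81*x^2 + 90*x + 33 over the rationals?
The polynomial f is an irreducible sextic over Q, so G = Gal(f/Q) is one of the 16 transitive subgroups 6T1, ..., 6T16 of S_6. The discriminant of f is 1352605460594688, which is not a perfect square, so G is not contained in A_6. The transitive groups of degree 6 not contained in A_6 are: C_6 (6T1, order 6), S_3 (6T2, order 6), D_6 (6T3, order 12), C_3 x S_3 (6T5, order 18), A_4 x C_2 (6T6, order 24), S_4 (6T8, order 24), S_3 x S_3 (6T9, order 36), S_4 x C_2 (6T11, order 48), (S_3 x S_3) : C_2 (6T13, order 72), PGL(2,5) (6T14, order 120), S_6 (6T16, order 720). By Dedekind's theorem, for a prime p not dividing disc(f) the degrees of the irreducible factors of f mod p form the cycle type of an element of G. Factoring f modulo the 79 such primes p <= 419 (skipping 2, 3, which divide the discriminant), each new pattern first appears at: mod 5: f = (x^6 + 4x^5 + 2x^3 + 4x^2 + 3), pattern 6; mod 7: f = (x^2 + x + 6)(x^2 + 3x + 5)(x^2 + 4x + 6), pattern 2+2+2; mod 11: f = (x)(x + 3)(x^2 + 5x + 10)(x^2 + 8x + 3), pattern 2+2+1+1; mod 13: f = (x^3 + 10x^2 + 3x + 8)(x^3 + 10x^2 + 3x + 9), pattern 3+3; mod 97: f = (x + 35)(x + 46)(x + 53)(x + 61)(x + 92)(x + 95), pattern 1+1+1+1+1+1. No other pattern occurs in this range, so the set of observed cycle types is {6, 2+2+2, 2+2+1+1, 3+3, 1+1+1+1+1+1}. The candidates containing elements of all these cycle types are D_6 (6T3) of order 12, A_4 x C_2 (6T6) of order 24, S_3 x S_3 (6T9) of order 36, S_4 x C_2 (6T11) of order 48, (S_3 x S_3) : C_2 (6T13) of order 72, PGL(2,5) (6T14) of order 120, S_6 (6T16) of order 720; the others are excluded. The observed types are precisely the cycle types that occur in D_6 (6T3). Each of the other remaining candidates has further cycle types, and by the Chebotarev density theorem the matching factorization patterns would occur for a proportion of primes equal to their share of the group: A_4 x C_2 (6T6) additionally contains elements of type 2+1+1+1+1 (3 of its 24 elements, about 12% of primes); S_3 x S_3 (6T9) additionally contains elements of type 3+1+1+1 (4 of its 36 elements, about 11% of primes); S_4 x C_2 (6T11) additionally contains elements of type 4+2, 4+1+1, 2+1+1+1+1 (15 of its 48 elements, about 31% of primes); (S_3 x S_3) : C_2 (6T13) additionally contains elements of type 4+2, 3+2+1, 3+1+1+1, 2+1+1+1+1 (40 of its 72 elements, about 56% of primes); PGL(2,5) (6T14) additionally contains elements of type 5+1, 4+1+1 (54 of its 120 elements, about 45% of primes); S_6 (6T16) additionally contains elements of type 5+1, 4+2, 4+1+1, 3+2+1, 3+1+1+1, 2+1+1+1+1 (499 of its 720 elements, about 69% of primes). None of the 79 primes tested shows any such pattern (for each of these groups the chance of that is below 10^-4), which rules them out. Hence G = D_6 (6T3), of order 12.

D_6 (order 12)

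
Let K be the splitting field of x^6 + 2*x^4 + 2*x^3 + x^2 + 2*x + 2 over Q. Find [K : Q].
The degree of the splitting field over Q equals the order of the Galois group, so first determine the group. The polynomial f is an irreducible sextic over Q, so G = Gal(f/Q) is one of the 16 transitive subgroups 6T1, ..., 6T16 of S_6. The discriminant of f is -187648, which is not a perfect square, so G is not contained in A_6. The transitive groups of degree 6 not contained in A_6 are: C_6 (6T1, order 6), S_3 (6T2, order 6), D_6 (6T3, order 12), C_3 x S_3 (6T5, order 18), A_4 x C_2 (6T6, order 24), S_4 (6T8, order 24), S_3 x S_3 (6T9, order 36), S_4 x C_2 (6T11, order 48), (S_3 x S_3) : C_2 (6T13, order 72), PGL(2,5) (6T14, order 120), S_6 (6T16, order 720). By Dedekind's theorem, for a prime p not dividing disc(f) the degrees of the irreducible factors of f mod p form the cycle type of an element of G. Factoring f modulo the 29 such primes p <= 113 (skipping 2, which divides the discriminant), each new pattern first appears at: mod 3: f = (x^6 + 2x^4 + 2x^3 + x^2 + 2x + 2), pattern 6; mod 5: f = (x + 4)(x^2 + x + 2)(x^3 + x + 4), pattern 3+2+1; mod 7: f = (x^2 + 6x + 6)(x^4 + x^3 + 4x^2 + 5), pattern 4+2; mod 17: f = (x^3 + x + 5)(x^3 + x + 14), pattern 3+3; mod 19: f = (x^2 + 10x + 7)(x^2 + 12x + 5)(x^2 + 16x + 12), pattern 2+2+2; mod 37: f = (x + 21)(x + 34)(x^2 + 3x + 10)(x^2 + 16x + 35), pattern 2+2+1+1; mod 41: f = (x + 2)(x + 17)(x + 22)(x^3 + x + 33), pattern 3+1+1+1; mod 113: f = (x + 11)(x + 21)(x + 23)(x + 79)(x^2 + 92x + 103), pattern 2+1+1+1+1. No other pattern occurs in this range, so the set of observed cycle types is {6, 3+2+1, 4+2, 3+3, 2+2+2, 2+2+1+1, 3+1+1+1, 2+1+1+1+1}. The candidates containing elements of all these cycle types are (S_3 x S_3) : C_2 (6T13) of order 72, S_6 (6T16) of order 720; the others are excluded. The observed types are precisely the cycle types that occur in (S_3 x S_3) : C_2 (6T13) (apart from the identity). Each of the other remaining candidates has further cycle types, and by the Chebotarev density theorem the matching factorization patterns would occur for a proportion of primes equal to their share of the group: S_6 (6T16) additionally contains elements of type 5+1, 4+1+1 (234 of its 720 elements, about 32% of primes). None of the 29 primes tested shows any such pattern (for each of these groups the chance of that is below 10^-4), which rules them out. Hence G = (S_3 x S_3) : C_2 (6T13), of order 72. The Galois group (S_3 x S_3) : C_2 (6T13) has order 72, so the splitting field has degree 72 over Q.

72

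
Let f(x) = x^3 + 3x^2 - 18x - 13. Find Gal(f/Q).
The polynomial is an irreducible cubic over Q and its discriminant is 35721 = 189^2, a perfect square. For an irreducible cubic, a square discriminant forces the Galois group to be A_3, the cyclic group of order 3.

3T1: C_3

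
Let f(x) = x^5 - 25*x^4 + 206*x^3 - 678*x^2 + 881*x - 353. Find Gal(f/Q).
C_5

The polynomial f is an irreducible quintic over Q, so G = Gal(f/Q) is a transitive subgroup of S_5: one of C_5 (5T1, order 5), D_5 (5T2, order 10), F_20 (5T3, order 20), A_5 (5T4, order 60) or S_5 (5T5, order 120). The discriminant of f is 8121314443264 = 2849792^2, a perfect square, so G is contained in A_5. The transitive groups of degree 5 contained in A_5 are: C_5 (5T1, order 5), D_5 (5T2, order 10), A_5 (5T4, order 60). By Dedekind's theorem, for a prime p not dividing disc(f) the degrees of the irreducible factors of f mod p form the cycle type of an element of G. Factoring f modulo the 14 such primes p <= 59 (skipping 2, 11, 23, which divide the discriminant), each new pattern first appears at: mod 3: f = (x^5 + 2x^4 + 2x^3 + 2x + 1), pattern 5; mod 43: f = (x + 16)(x + 18)(x + 21)(x + 22)(x + 27), pattern 1+1+1+1+1. No other pattern occurs in this range, so the set of observed cycle types is {5, 1+1+1+1+1}. The candidates containing elements of all these cycle types are C_5 (5T1) of order 5, D_5 (5T2) of order 10, A_5 (5T4) of order 60; the others are excluded. The observed types are precisely the cycle types that occur in C_5 (5T1). Each of the other remaining candidates has further cycle types, and by the Chebotarev density theorem the matching factorization patterns would occur for a proportion of primes equal to their share of the group: D_5 (5T2) additionally contains elements of type 2+2+1 (5 of its 10 elements, about 50% of primes); A_5 (5T4) additionally contains elements of type 3+1+1, 2+2+1 (35 of its 60 elements, about 58% of primes). None of the 14 primes tested shows any such pattern (for each of these groups the chance of that is below 10^-4), which rules them out. Hence G = C_5 (5T1), of order 5.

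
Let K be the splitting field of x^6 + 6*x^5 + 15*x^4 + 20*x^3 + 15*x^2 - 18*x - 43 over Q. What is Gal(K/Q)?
The polynomial f is an irreducible sextic over Q, so G = Gal(f/Q) is one of the 16 transitive subgroups 6T1, ..., 6T16 of S_6. The discriminant of f is 746496000000 = 864000^2, a perfect square, so G is contained in A_6. The transitive groups of degree 6 contained in A_6 are: A_4 (6T4, order 12), S_4 (6T7, order 24), (C_3 x C_3) : C_4 (6T10, order 36), PSL(2,5) (6T12, order 60), A_6 (6T15, order 360). By Dedekind's theorem, for a prime p not dividing disc(f) the degrees of the irreducible factors of f mod p form the cycle type of an element of G. Factoring f modulo the 6 such primes p <= 23 (skipping 2, 3, 5, which divide the discriminant), each new pattern first appears at: mod 7: f = (x + 5)(x^5 + x^4 + 3x^3 + 5x^2 + 4x + 4), pattern 5+1; mod 23: f = (x + 3)(x + 12)(x + 17)(x^3 + 20x^2 + 4x + 15), pattern 3+1+1+1. No other pattern occurs in this range, so the set of observed cycle types is {5+1, 3+1+1+1}. Among the candidates above, the only group containing elements of all these cycle types is A_6 (6T15) — each of A_4 (6T4), S_4 (6T7), (C_3 x C_3) : C_4 (6T10), PSL(2,5) (6T12) lacks at least one of them. Hence G = A_6 (6T15), of order 360.

A_6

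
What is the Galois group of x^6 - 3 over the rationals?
D_6

The polynomial f is an irreducible sextic over Q, so G = Gal(f/Q) is one of the 16 transitive subgroups 6T1, ..., 6T16 of S_6. The discriminant of f is 11337408, which is not a perfect square, so G is not contained in A_6. The transitive groups of degree 6 not contained in A_6 are: C_6 (6T1, order 6), S_3 (6T2, order 6), D_6 (6T3, order 12), C_3 x S_3 (6T5, order 18), A_4 x C_2 (6T6, order 24), S_4 (6T8, order 24), S_3 x S_3 (6T9, order 36), S_4 x C_2 (6T11, order 48), (S_3 x S_3) : C_2 (6T13, order 72), PGL(2,5) (6T14, order 120), S_6 (6T16, order 720). By Dedekind's theorem, for a prime p not dividing disc(f) the degrees of the irreducible factors of f mod p form the cycle type of an element of G. Factoring f modulo the 79 such primes p <= 419 (skipping 2, 3, which divide the discriminant), each new pattern first appears at: mod 5: f = (x^2 + 3)(x^2 + 2x + 3)(x^2 + 3x + 3), pattern 2+2+2; mod 7: f = (x^6 + 4), pattern 6; mod 11: f = (x + 3)(x + 8)(x^2 + 3x + 9)(x^2 + 8x + 9), pattern 2+2+1+1; mod 13: f = (x^3 + 4)(x^3 + 9), pattern 3+3; mod 61: f = (x + 2)(x + 26)(x + 28)(x + 33)(x + 35)(x + 59), pattern 1+1+1+1+1+1. No other pattern occurs in this range, so the set of observed cycle types is {2+2+2, 6, 2+2+1+1, 3+3, 1+1+1+1+1+1}. The candidates containing elements of all these cycle types are D_6 (6T3) of order 12, A_4 x C_2 (6T6) of order 24, S_3 x S_3 (6T9) of order 36, S_4 x C_2 (6T11) of order 48, (S_3 x S_3) : C_2 (6T13) of order 72, PGL(2,5) (6T14) of order 120, S_6 (6T16) of order 720; the others are excluded. The observed types are precisely the cycle types that occur in D_6 (6T3). Each of the other remaining candidates has further cycle types, and by the Chebotarev density theorem the matching factorization patterns would occur for a proportion of primes equal to their share of the group: A_4 x C_2 (6T6) additionally contains elements of type 2+1+1+1+1 (3 of its 24 elements, about 12% of primes); S_3 x S_3 (6T9) additionally contains elements of type 3+1+1+1 (4 of its 36 elements, about 11% of primes); S_4 x C_2 (6T11) additionally contains elements of type 4+2, 4+1+1, 2+1+1+1+1 (15 of its 48 elements, about 31% of primes); (S_3 x S_3) : C_2 (6T13) additionally contains elements of type 4+2, 3+2+1, 3+1+1+1, 2+1+1+1+1 (40 of its 72 elements, about 56% of primes); PGL(2,5) (6T14) additionally contains elements of type 5+1, 4+1+1 (54 of its 120 elements, about 45% of primes); S_6 (6T16) additionally contains elements of type 5+1, 4+2, 4+1+1, 3+2+1, 3+1+1+1, 2+1+1+1+1 (499 of its 720 elements, about 69% of primes). None of the 79 primes tested shows any such pattern (for each of these groups the chance of that is below 10^-4), which rules them out. Hence G = D_6 (6T3), of order 12.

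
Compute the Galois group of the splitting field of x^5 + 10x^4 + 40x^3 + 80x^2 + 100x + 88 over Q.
5T4: A_5

The polynomial f is an irreducible quintic over Q, so G = Gal(f/Q) is a transitive subgroup of S_5: one of C_5 (5T1, order 5), D_5 (5T2, order 10), F_20 (5T3, order 20), A_5 (5T4, order 60) or S_5 (5T5, order 120). The discriminant of f is 1024000000 = 32000^2, a perfect square, so G is contained in A_5. The transitive groups of degree 5 contained in A_5 are: C_5 (5T1, order 5), D_5 (5T2, order 10), A_5 (5T4, order 60). By Dedekind's theorem, for a prime p not dividing disc(f) the degrees of the irreducible factors of f mod p form the cycle type of an element of G. Factoring f modulo the 2 such primes p <= 7 (skipping 2, 5, which divide the discriminant), each new pattern first appears at: mod 3: f = (x^5 + x^4 + x^3 + 2x^2 + x + 1), pattern 5; mod 7: f = (x + 4)(x + 5)(x^3 + x^2 + 4x + 3), pattern 3+1+1. No other pattern occurs in this range, so the set of observed cycle types is {5, 3+1+1}. Among the candidates above, the only group containing elements of all these cycle types is A_5 (5T4) — each of C_5 (5T1), D_5 (5T2) lacks at least one of them. Hence G = A_5 (5T4), of order 60.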